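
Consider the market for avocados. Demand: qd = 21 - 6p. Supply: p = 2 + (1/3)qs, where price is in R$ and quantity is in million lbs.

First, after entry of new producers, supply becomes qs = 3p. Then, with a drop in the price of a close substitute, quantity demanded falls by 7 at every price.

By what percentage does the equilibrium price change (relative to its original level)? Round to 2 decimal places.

Original equilibrium: 21 - 6p = 3p - 6 gives 27 = 9p, so p = 3 and q = 3.
After the shift, demand is qd = 14 - 6p and supply is qs = 3p.
Clearing the new market: 14 - 6p = 3p, so p = 14/9 ≈ 1.5556 and q = 14/3 ≈ 4.6667.
%Δp = (1.5556 − 3) / 3 × 100 = -48.15%.

-48.15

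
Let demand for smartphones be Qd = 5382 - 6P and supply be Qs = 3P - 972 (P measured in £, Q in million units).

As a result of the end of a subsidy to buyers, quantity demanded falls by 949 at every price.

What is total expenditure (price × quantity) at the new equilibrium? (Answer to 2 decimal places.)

498260.93

Initially, 5382 - 6P = 3P - 972, so 6354 = 9P and P = 706, Q = 1146.
The new curves are Qd = 4433 - 6P (demand) and Qs = 3P - 972 (supply).
Equate the new curves: 4433 - 6P = 3P - 972, giving 5405 = 9P, P = 5405/9 ≈ 600.5556, Q = 2489/3 ≈ 829.6667.
New expenditure = 600.5556 × 829.6667 = 498260.93.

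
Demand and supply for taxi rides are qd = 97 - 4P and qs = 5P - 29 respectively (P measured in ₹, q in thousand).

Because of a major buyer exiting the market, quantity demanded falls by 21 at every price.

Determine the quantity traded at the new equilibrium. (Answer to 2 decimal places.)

29.33

Before the shock: 97 - 4P = 5P - 29 ⇒ 126 = 9P ⇒ P = 14, q = 41.
With the change applied: demand qd = 76 - 4P, supply qs = 5P - 29.
New equilibrium: 76 - 4P = 5P - 29 ⇒ 105 = 9P ⇒ P = 35/3 ≈ 11.6667, q = 88/3 ≈ 29.3333.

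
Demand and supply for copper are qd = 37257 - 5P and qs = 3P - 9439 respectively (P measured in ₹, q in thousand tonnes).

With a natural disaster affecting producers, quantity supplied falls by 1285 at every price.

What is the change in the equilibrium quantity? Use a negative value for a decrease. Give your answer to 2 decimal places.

-803.13

Solve the original market: 37257 - 5P = 3P - 9439, hence P = 5837 and q = 8072.
The new curves are qd = 37257 - 5P (demand) and qs = 3P - 10724 (supply).
Clearing the new market: 37257 - 5P = 3P - 10724, so P = 5997.625 and q = 7268.875.
Δq = 7268.875 − 8072 = -803.13.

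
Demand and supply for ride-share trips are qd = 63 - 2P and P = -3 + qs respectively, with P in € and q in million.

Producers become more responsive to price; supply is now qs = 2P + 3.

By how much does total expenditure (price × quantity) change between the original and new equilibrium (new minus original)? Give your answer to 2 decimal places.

Initially, 63 - 2P = P + 3, so 60 = 3P and P = 20, q = 23.
With the change applied: demand qd = 63 - 2P, supply qs = 2P + 3.
Clearing the new market: 63 - 2P = 2P + 3, so P = 15 and q = 33.
Expenditure moves from 20×23 = 460 to 15×33 = 495; change = +35.00.

+35.00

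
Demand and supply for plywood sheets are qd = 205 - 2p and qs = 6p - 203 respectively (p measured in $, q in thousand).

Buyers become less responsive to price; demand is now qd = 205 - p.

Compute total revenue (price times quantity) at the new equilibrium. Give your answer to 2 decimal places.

Solve the original market: 205 - 2p = 6p - 203, hence p = 51 and q = 103.
The new curves are qd = 205 - p (demand) and qs = 6p - 203 (supply).
New equilibrium: 205 - p = 6p - 203 ⇒ 408 = 7p ⇒ p = 408/7 ≈ 58.2857, q = 1027/7 ≈ 146.7143.
New expenditure = 58.2857 × 146.7143 = 8551.35.

8551.35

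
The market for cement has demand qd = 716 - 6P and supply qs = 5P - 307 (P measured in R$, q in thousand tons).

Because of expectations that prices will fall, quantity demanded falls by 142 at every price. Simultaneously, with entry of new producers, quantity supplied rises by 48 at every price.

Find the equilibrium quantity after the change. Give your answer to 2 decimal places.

119.64

Before the shock: 716 - 6P = 5P - 307 ⇒ 1023 = 11P ⇒ P = 93, q = 158.
The shock moves the curves to qd = 574 - 6P and qs = 5P - 259.
Setting them equal: 574 - 6P = 5P - 259 → 833 = 11P, so P = 833/11 ≈ 75.7273 and q = 1316/11 ≈ 119.6364.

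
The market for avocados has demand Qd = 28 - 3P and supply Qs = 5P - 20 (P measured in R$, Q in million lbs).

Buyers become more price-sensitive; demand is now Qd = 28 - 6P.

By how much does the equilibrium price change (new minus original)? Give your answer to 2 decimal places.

Before the shock: 28 - 3P = 5P - 20 ⇒ 48 = 8P ⇒ P = 6, Q = 10.
With the change applied: demand Qd = 28 - 6P, supply Qs = 5P - 20.
New equilibrium: 28 - 6P = 5P - 20 ⇒ 48 = 11P ⇒ P = 48/11 ≈ 4.3636, Q = 20/11 ≈ 1.8182.
ΔP = 4.3636 − 6 = -1.64.

-1.64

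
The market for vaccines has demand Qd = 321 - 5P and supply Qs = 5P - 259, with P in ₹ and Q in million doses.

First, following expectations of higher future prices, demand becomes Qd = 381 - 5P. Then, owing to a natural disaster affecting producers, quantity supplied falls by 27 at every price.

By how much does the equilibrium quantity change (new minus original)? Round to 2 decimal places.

Solve the original market: 321 - 5P = 5P - 259, hence P = 58 and Q = 31.
With the change applied: demand Qd = 381 - 5P, supply Qs = 5P - 286.
Setting them equal: 381 - 5P = 5P - 286 → 667 = 10P, so P = 66.7 and Q = 47.5.
ΔQ = 47.5 − 31 = +16.50.

+16.50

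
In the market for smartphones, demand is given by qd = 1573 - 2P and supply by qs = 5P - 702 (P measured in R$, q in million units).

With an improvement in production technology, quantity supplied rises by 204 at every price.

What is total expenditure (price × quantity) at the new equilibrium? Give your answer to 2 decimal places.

Before the shock: 1573 - 2P = 5P - 702 ⇒ 2275 = 7P ⇒ P = 325, q = 923.
With the change applied: demand qd = 1573 - 2P, supply qs = 5P - 498.
New equilibrium: 1573 - 2P = 5P - 498 ⇒ 2071 = 7P ⇒ P = 2071/7 ≈ 295.8571, q = 6869/7 ≈ 981.2857.
New expenditure = 295.8571 × 981.2857 = 290320.39.

290320.39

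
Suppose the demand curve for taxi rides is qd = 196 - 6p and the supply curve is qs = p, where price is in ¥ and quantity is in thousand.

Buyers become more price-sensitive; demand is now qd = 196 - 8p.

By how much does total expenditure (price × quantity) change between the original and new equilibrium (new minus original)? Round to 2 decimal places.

-309.73

Original equilibrium: 196 - 6p = p gives 196 = 7p, so p = 28 and q = 28.
The shock moves the curves to qd = 196 - 8p and qs = p.
Clearing the new market: 196 - 8p = p, so p = 196/9 ≈ 21.7778 and q = 196/9 ≈ 21.7778.
Expenditure moves from 28×28 = 784 to 21.7778×21.7778 = 474.2716; change = -309.73.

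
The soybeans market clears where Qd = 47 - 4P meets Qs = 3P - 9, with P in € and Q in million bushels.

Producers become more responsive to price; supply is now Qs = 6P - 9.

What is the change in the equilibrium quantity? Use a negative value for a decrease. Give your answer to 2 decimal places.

Original equilibrium: 47 - 4P = 3P - 9 gives 56 = 7P, so P = 8 and Q = 15.
With the change applied: demand Qd = 47 - 4P, supply Qs = 6P - 9.
Setting them equal: 47 - 4P = 6P - 9 → 56 = 10P, so P = 5.6 and Q = 24.6.
ΔQ = 24.6 − 15 = +9.60.

+9.60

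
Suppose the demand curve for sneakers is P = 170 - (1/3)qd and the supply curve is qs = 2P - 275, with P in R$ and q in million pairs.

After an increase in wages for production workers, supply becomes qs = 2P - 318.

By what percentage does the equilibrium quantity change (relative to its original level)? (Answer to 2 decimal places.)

Before the shock: 510 - 3P = 2P - 275 ⇒ 785 = 5P ⇒ P = 157, q = 39.
The shock moves the curves to qd = 510 - 3P and qs = 2P - 318.
New equilibrium: 510 - 3P = 2P - 318 ⇒ 828 = 5P ⇒ P = 165.6, q = 13.2.
%Δq = (13.2 − 39) / 39 × 100 = -66.15%.

-66.15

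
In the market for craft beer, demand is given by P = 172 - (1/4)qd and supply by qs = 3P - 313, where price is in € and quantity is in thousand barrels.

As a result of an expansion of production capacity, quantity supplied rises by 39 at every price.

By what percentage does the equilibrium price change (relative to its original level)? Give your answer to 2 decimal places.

Initially, 688 - 4P = 3P - 313, so 1001 = 7P and P = 143, q = 116.
The new curves are qd = 688 - 4P (demand) and qs = 3P - 274 (supply).
New equilibrium: 688 - 4P = 3P - 274 ⇒ 962 = 7P ⇒ P = 962/7 ≈ 137.4286, q = 968/7 ≈ 138.2857.
%ΔP = (137.4286 − 143) / 143 × 100 = -3.90%.

-3.90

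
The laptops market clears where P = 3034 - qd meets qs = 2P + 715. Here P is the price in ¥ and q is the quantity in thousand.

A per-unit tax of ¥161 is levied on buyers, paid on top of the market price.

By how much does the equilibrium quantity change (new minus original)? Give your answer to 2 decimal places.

Original equilibrium: 3034 - P = 2P + 715 gives 2319 = 3P, so P = 773 and q = 2261.
Since buyers pay the price plus the tax, the effective demand curve becomes qd = 2873 - P.
New equilibrium: 2873 - P = 2P + 715 ⇒ 2158 = 3P ⇒ P = 2158/3 ≈ 719.3333, q = 6461/3 ≈ 2153.6667.
Δq = 2153.6667 − 2261 = -107.33.

-107.33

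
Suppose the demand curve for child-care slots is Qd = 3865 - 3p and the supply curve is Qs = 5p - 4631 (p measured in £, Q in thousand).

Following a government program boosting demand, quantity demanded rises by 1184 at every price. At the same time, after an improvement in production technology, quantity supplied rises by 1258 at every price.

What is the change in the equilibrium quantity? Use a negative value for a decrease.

+1211.75

Solve the original market: 3865 - 3p = 5p - 4631, hence p = 1062 and Q = 679.
The new curves are Qd = 5049 - 3p (demand) and Qs = 5p - 3373 (supply).
Setting them equal: 5049 - 3p = 5p - 3373 → 8422 = 8p, so p = 1052.75 and Q = 1890.75.
ΔQ = 1890.75 − 679 = +1211.75.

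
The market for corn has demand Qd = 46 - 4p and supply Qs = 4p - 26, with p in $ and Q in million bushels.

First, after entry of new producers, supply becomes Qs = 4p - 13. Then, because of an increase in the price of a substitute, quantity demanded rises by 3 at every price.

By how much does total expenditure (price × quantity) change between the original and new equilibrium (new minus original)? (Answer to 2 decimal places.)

Before the shock: 46 - 4p = 4p - 26 ⇒ 72 = 8p ⇒ p = 9, Q = 10.
The new curves are Qd = 49 - 4p (demand) and Qs = 4p - 13 (supply).
Clearing the new market: 49 - 4p = 4p - 13, so p = 7.75 and Q = 18.
Expenditure moves from 9×10 = 90 to 7.75×18 = 139.5; change = +49.50.

+49.50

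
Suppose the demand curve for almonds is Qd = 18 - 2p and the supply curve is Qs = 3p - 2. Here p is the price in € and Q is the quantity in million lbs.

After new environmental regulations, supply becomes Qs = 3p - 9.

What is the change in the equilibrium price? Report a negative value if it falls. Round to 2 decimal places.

+1.40

Original equilibrium: 18 - 2p = 3p - 2 gives 20 = 5p, so p = 4 and Q = 10.
The new curves are Qd = 18 - 2p (demand) and Qs = 3p - 9 (supply).
Setting them equal: 18 - 2p = 3p - 9 → 27 = 5p, so p = 5.4 and Q = 7.2.
Δp = 5.4 − 4 = +1.40.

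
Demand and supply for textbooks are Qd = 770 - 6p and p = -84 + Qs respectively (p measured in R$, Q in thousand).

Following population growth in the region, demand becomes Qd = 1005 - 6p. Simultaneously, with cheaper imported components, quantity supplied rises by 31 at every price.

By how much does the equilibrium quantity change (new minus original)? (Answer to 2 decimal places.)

+60.14

Initially, 770 - 6p = p + 84, so 686 = 7p and p = 98, Q = 182.
With the change applied: demand Qd = 1005 - 6p, supply Qs = p + 115.
Setting them equal: 1005 - 6p = p + 115 → 890 = 7p, so p = 890/7 ≈ 127.1429 and Q = 1695/7 ≈ 242.1429.
ΔQ = 242.1429 − 182 = +60.14.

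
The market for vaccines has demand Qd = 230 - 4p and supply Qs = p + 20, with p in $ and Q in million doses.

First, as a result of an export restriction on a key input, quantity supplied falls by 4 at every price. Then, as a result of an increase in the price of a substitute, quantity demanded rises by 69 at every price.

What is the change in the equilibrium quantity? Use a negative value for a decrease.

Solve the original market: 230 - 4p = p + 20, hence p = 42 and Q = 62.
With the change applied: demand Qd = 299 - 4p, supply Qs = p + 16.
Clearing the new market: 299 - 4p = p + 16, so p = 56.6 and Q = 72.6.
ΔQ = 72.6 − 62 = +10.6.

+10.6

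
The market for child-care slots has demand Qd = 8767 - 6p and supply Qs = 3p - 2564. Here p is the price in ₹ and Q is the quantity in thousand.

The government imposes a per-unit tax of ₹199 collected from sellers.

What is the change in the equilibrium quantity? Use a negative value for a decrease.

Solve the original market: 8767 - 6p = 3p - 2564, hence p = 1259 and Q = 1213.
Since sellers keep the price net of the tax, the effective supply curve becomes Qs = 3p - 3161.
Clearing the new market: 8767 - 6p = 3p - 3161, so p = 3976/3 ≈ 1325.3333 and Q = 815.
ΔQ = 815 − 1213 = -398.

-398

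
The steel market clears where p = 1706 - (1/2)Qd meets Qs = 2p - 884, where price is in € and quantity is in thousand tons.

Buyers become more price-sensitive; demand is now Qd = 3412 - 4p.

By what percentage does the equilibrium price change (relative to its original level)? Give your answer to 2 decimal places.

-33.33

Solve the original market: 3412 - 2p = 2p - 884, hence p = 1074 and Q = 1264.
The shock moves the curves to Qd = 3412 - 4p and Qs = 2p - 884.
Setting them equal: 3412 - 4p = 2p - 884 → 4296 = 6p, so p = 716 and Q = 548.
%Δp = (716 − 1074) / 1074 × 100 = -33.33%.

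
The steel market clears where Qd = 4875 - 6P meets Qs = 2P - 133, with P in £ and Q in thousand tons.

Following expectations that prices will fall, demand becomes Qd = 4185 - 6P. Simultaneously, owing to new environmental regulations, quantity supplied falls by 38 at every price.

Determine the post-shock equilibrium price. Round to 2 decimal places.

Before the shock: 4875 - 6P = 2P - 133 ⇒ 5008 = 8P ⇒ P = 626, Q = 1119.
After the shift, demand is Qd = 4185 - 6P and supply is Qs = 2P - 171.
New equilibrium: 4185 - 6P = 2P - 171 ⇒ 4356 = 8P ⇒ P = 544.5, Q = 918.

544.50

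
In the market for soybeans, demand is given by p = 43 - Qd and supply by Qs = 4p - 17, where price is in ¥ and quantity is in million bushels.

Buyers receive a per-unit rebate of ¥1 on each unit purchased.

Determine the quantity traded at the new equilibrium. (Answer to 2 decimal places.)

31.80

Original equilibrium: 43 - p = 4p - 17 gives 60 = 5p, so p = 12 and Q = 31.
Since buyers' out-of-pocket price is the market price minus the rebate, the effective demand curve becomes Qd = 44 - p.
Clearing the new market: 44 - p = 4p - 17, so p = 12.2 and Q = 31.8.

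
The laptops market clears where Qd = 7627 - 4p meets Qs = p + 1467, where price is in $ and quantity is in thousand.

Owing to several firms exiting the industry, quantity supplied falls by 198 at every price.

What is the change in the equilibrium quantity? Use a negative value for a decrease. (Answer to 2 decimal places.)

-158.40

Solve the original market: 7627 - 4p = p + 1467, hence p = 1232 and Q = 2699.
With the change applied: demand Qd = 7627 - 4p, supply Qs = p + 1269.
Equate the new curves: 7627 - 4p = p + 1269, giving 6358 = 5p, p = 1271.6, Q = 2540.6.
ΔQ = 2540.6 − 2699 = -158.40.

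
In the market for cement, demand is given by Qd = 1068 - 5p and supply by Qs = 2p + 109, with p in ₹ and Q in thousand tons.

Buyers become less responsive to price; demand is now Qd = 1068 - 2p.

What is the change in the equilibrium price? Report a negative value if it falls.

+102.75

Initially, 1068 - 5p = 2p + 109, so 959 = 7p and p = 137, Q = 383.
After the shift, demand is Qd = 1068 - 2p and supply is Qs = 2p + 109.
Setting them equal: 1068 - 2p = 2p + 109 → 959 = 4p, so p = 239.75 and Q = 588.5.
Δp = 239.75 − 137 = +102.75.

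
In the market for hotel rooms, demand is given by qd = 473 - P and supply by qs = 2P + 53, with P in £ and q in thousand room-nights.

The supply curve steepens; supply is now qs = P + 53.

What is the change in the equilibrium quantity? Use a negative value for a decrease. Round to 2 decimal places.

-70.00

Before the shock: 473 - P = 2P + 53 ⇒ 420 = 3P ⇒ P = 140, q = 333.
After the shift, demand is qd = 473 - P and supply is qs = P + 53.
Setting them equal: 473 - P = P + 53 → 420 = 2P, so P = 210 and q = 263.
Δq = 263 − 333 = -70.00.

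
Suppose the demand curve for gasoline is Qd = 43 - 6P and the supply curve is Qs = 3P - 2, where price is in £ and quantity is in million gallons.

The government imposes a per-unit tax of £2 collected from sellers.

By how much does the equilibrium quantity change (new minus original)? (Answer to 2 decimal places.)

Original equilibrium: 43 - 6P = 3P - 2 gives 45 = 9P, so P = 5 and Q = 13.
Since sellers keep the price net of the tax, the effective supply curve becomes Qs = 3P - 8.
Equate the new curves: 43 - 6P = 3P - 8, giving 51 = 9P, P = 17/3 ≈ 5.6667, Q = 9.
ΔQ = 9 − 13 = -4.00.

-4.00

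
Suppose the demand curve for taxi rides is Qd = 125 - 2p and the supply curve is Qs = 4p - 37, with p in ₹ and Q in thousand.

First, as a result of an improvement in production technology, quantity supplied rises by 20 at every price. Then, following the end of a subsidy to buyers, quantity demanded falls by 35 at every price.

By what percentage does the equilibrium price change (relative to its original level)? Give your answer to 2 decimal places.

Original equilibrium: 125 - 2p = 4p - 37 gives 162 = 6p, so p = 27 and Q = 71.
The shock moves the curves to Qd = 90 - 2p and Qs = 4p - 17.
Equate the new curves: 90 - 2p = 4p - 17, giving 107 = 6p, p = 107/6 ≈ 17.8333, Q = 163/3 ≈ 54.3333.
%Δp = (17.8333 − 27) / 27 × 100 = -33.95%.

-33.95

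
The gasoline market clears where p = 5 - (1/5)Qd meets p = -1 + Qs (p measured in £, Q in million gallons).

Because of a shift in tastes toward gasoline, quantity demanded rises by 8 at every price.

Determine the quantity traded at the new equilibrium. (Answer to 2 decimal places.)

6.33

Before the shock: 25 - 5p = p + 1 ⇒ 24 = 6p ⇒ p = 4, Q = 5.
After the shift, demand is Qd = 33 - 5p and supply is Qs = p + 1.
Setting them equal: 33 - 5p = p + 1 → 32 = 6p, so p = 16/3 ≈ 5.3333 and Q = 19/3 ≈ 6.3333.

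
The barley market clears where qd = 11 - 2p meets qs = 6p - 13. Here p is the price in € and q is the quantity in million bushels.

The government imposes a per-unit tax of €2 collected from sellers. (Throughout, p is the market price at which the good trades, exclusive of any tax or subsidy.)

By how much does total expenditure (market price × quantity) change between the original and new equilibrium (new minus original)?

Solve the original market: 11 - 2p = 6p - 13, hence p = 3 and q = 5.
Since sellers keep the price net of the tax, the effective supply curve becomes qs = 6p - 25.
Clearing the new market: 11 - 2p = 6p - 25, so p = 4.5 and q = 2.
Expenditure moves from 3×5 = 15 to 4.5×2 = 9; change = -6.

-6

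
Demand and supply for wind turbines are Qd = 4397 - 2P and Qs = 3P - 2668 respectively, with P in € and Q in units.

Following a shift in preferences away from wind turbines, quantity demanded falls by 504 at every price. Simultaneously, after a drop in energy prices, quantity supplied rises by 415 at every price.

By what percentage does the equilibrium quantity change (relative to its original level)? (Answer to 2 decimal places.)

Solve the original market: 4397 - 2P = 3P - 2668, hence P = 1413 and Q = 1571.
The shock moves the curves to Qd = 3893 - 2P and Qs = 3P - 2253.
Setting them equal: 3893 - 2P = 3P - 2253 → 6146 = 5P, so P = 1229.2 and Q = 1434.6.
%ΔQ = (1434.6 − 1571) / 1571 × 100 = -8.68%.

-8.68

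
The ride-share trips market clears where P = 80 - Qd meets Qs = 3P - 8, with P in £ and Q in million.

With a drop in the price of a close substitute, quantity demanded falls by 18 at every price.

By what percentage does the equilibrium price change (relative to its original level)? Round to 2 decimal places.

Initially, 80 - P = 3P - 8, so 88 = 4P and P = 22, Q = 58.
After the shift, demand is Qd = 62 - P and supply is Qs = 3P - 8.
Equate the new curves: 62 - P = 3P - 8, giving 70 = 4P, P = 17.5, Q = 44.5.
%ΔP = (17.5 − 22) / 22 × 100 = -20.45%.

-20.45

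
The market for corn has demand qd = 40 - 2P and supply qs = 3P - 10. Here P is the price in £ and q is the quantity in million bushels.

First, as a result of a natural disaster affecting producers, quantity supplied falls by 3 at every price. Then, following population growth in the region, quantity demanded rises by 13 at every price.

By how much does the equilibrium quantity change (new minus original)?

+6.6

Before the shock: 40 - 2P = 3P - 10 ⇒ 50 = 5P ⇒ P = 10, q = 20.
The shock moves the curves to qd = 53 - 2P and qs = 3P - 13.
Equate the new curves: 53 - 2P = 3P - 13, giving 66 = 5P, P = 13.2, q = 26.6.
Δq = 26.6 − 20 = +6.6.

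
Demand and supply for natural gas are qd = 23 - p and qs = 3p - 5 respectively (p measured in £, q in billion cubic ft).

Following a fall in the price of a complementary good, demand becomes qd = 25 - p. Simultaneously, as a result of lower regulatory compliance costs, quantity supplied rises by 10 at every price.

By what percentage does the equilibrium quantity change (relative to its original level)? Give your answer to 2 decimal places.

+25.00

Initially, 23 - p = 3p - 5, so 28 = 4p and p = 7, q = 16.
With the change applied: demand qd = 25 - p, supply qs = 3p + 5.
New equilibrium: 25 - p = 3p + 5 ⇒ 20 = 4p ⇒ p = 5, q = 20.
%Δq = (20 − 16) / 16 × 100 = +25.00%.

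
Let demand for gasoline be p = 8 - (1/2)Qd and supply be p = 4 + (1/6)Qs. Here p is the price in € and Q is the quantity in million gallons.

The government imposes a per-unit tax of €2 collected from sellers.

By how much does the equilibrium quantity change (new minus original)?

Original equilibrium: 16 - 2p = 6p - 24 gives 40 = 8p, so p = 5 and Q = 6.
Since sellers keep the price net of the tax, the effective supply curve becomes Qs = 6p - 36.
Clearing the new market: 16 - 2p = 6p - 36, so p = 6.5 and Q = 3.
ΔQ = 3 − 6 = -3.

-3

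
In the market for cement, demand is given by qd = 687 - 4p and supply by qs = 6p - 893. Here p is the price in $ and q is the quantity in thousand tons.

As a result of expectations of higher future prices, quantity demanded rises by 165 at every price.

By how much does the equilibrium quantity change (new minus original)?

+99

Original equilibrium: 687 - 4p = 6p - 893 gives 1580 = 10p, so p = 158 and q = 55.
With the change applied: demand qd = 852 - 4p, supply qs = 6p - 893.
Setting them equal: 852 - 4p = 6p - 893 → 1745 = 10p, so p = 174.5 and q = 154.
Δq = 154 − 55 = +99.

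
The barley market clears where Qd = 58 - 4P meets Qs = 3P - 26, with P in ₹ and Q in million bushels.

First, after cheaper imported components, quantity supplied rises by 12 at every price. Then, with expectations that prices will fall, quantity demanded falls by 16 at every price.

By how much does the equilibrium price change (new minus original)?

Solve the original market: 58 - 4P = 3P - 26, hence P = 12 and Q = 10.
The shock moves the curves to Qd = 42 - 4P and Qs = 3P - 14.
Setting them equal: 42 - 4P = 3P - 14 → 56 = 7P, so P = 8 and Q = 10.
ΔP = 8 − 12 = -4.

-4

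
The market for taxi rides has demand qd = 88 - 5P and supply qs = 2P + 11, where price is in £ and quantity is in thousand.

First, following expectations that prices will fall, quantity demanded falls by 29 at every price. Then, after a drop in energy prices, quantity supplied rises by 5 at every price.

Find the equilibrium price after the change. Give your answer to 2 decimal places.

6.14

Initially, 88 - 5P = 2P + 11, so 77 = 7P and P = 11, q = 33.
With the change applied: demand qd = 59 - 5P, supply qs = 2P + 16.
Clearing the new market: 59 - 5P = 2P + 16, so P = 43/7 ≈ 6.1429 and q = 198/7 ≈ 28.2857.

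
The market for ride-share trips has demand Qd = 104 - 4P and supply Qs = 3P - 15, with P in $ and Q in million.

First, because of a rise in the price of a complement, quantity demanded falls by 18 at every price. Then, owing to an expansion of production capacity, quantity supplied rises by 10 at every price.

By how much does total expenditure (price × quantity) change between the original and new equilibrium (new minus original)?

-170

Solve the original market: 104 - 4P = 3P - 15, hence P = 17 and Q = 36.
The new curves are Qd = 86 - 4P (demand) and Qs = 3P - 5 (supply).
New equilibrium: 86 - 4P = 3P - 5 ⇒ 91 = 7P ⇒ P = 13, Q = 34.
Expenditure moves from 17×36 = 612 to 13×34 = 442; change = -170.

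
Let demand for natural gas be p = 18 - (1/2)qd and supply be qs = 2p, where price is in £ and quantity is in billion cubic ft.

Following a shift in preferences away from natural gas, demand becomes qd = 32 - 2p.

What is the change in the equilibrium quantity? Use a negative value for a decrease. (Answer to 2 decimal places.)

-2.00

Before the shock: 36 - 2p = 2p ⇒ 36 = 4p ⇒ p = 9, q = 18.
The new curves are qd = 32 - 2p (demand) and qs = 2p (supply).
Clearing the new market: 32 - 2p = 2p, so p = 8 and q = 16.
Δq = 16 − 18 = -2.00.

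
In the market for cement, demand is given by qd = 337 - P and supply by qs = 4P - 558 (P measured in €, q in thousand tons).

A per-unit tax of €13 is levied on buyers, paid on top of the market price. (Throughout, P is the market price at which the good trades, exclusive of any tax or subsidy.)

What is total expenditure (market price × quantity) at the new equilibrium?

Initially, 337 - P = 4P - 558, so 895 = 5P and P = 179, q = 158.
Since buyers pay the price plus the tax, the effective demand curve becomes qd = 324 - P.
Equate the new curves: 324 - P = 4P - 558, giving 882 = 5P, P = 176.4, q = 147.6.
New expenditure = 176.4 × 147.6 = 26036.64.

26036.64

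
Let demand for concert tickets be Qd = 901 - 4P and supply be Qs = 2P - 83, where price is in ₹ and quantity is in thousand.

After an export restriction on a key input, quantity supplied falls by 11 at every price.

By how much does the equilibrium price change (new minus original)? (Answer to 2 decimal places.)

+1.83

Initially, 901 - 4P = 2P - 83, so 984 = 6P and P = 164, Q = 245.
The new curves are Qd = 901 - 4P (demand) and Qs = 2P - 94 (supply).
Equate the new curves: 901 - 4P = 2P - 94, giving 995 = 6P, P = 995/6 ≈ 165.8333, Q = 713/3 ≈ 237.6667.
ΔP = 165.8333 − 164 = +1.83.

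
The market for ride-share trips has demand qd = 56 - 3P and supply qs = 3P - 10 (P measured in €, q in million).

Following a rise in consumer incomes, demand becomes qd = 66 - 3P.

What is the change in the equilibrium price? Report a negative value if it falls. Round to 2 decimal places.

+1.67

Solve the original market: 56 - 3P = 3P - 10, hence P = 11 and q = 23.
The new curves are qd = 66 - 3P (demand) and qs = 3P - 10 (supply).
Setting them equal: 66 - 3P = 3P - 10 → 76 = 6P, so P = 38/3 ≈ 12.6667 and q = 28.
ΔP = 12.6667 − 11 = +1.67.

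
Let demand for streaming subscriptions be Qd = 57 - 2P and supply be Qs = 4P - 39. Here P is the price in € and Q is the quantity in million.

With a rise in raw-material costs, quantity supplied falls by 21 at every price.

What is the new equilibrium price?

19.5

Before the shock: 57 - 2P = 4P - 39 ⇒ 96 = 6P ⇒ P = 16, Q = 25.
After the shift, demand is Qd = 57 - 2P and supply is Qs = 4P - 60.
Equate the new curves: 57 - 2P = 4P - 60, giving 117 = 6P, P = 19.5, Q = 18.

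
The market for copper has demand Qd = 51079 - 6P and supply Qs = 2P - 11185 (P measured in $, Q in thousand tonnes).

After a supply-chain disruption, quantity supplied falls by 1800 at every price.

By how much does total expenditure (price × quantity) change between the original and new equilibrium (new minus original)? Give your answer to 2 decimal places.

Original equilibrium: 51079 - 6P = 2P - 11185 gives 62264 = 8P, so P = 7783 and Q = 4381.
The new curves are Qd = 51079 - 6P (demand) and Qs = 2P - 12985 (supply).
Equate the new curves: 51079 - 6P = 2P - 12985, giving 64064 = 8P, P = 8008, Q = 3031.
Expenditure moves from 7783×4381 = 34097323 to 8008×3031 = 24272248; change = -9825075.00.

-9825075.00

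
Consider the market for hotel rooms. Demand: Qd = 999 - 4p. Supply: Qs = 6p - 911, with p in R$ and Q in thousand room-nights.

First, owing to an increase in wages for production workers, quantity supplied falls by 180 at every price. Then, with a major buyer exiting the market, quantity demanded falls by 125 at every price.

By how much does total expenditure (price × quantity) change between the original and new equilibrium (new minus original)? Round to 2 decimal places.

Initially, 999 - 4p = 6p - 911, so 1910 = 10p and p = 191, Q = 235.
With the change applied: demand Qd = 874 - 4p, supply Qs = 6p - 1091.
Clearing the new market: 874 - 4p = 6p - 1091, so p = 196.5 and Q = 88.
Expenditure moves from 191×235 = 44885 to 196.5×88 = 17292; change = -27593.00.

-27593.00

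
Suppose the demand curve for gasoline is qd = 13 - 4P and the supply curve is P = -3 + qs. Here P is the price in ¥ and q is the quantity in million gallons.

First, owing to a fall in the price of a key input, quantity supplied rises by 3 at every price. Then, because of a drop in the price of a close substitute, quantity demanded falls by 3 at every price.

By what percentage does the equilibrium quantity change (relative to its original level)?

+36

Before the shock: 13 - 4P = P + 3 ⇒ 10 = 5P ⇒ P = 2, q = 5.
With the change applied: demand qd = 10 - 4P, supply qs = P + 6.
New equilibrium: 10 - 4P = P + 6 ⇒ 4 = 5P ⇒ P = 0.8, q = 6.8.
%Δq = (6.8 − 5) / 5 × 100 = +36%.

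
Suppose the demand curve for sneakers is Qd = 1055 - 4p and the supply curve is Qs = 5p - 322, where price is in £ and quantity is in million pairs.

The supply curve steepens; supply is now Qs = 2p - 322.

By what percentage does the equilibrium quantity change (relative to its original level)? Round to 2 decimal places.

-69.07

Solve the original market: 1055 - 4p = 5p - 322, hence p = 153 and Q = 443.
The shock moves the curves to Qd = 1055 - 4p and Qs = 2p - 322.
Equate the new curves: 1055 - 4p = 2p - 322, giving 1377 = 6p, p = 229.5, Q = 137.
%ΔQ = (137 − 443) / 443 × 100 = -69.07%.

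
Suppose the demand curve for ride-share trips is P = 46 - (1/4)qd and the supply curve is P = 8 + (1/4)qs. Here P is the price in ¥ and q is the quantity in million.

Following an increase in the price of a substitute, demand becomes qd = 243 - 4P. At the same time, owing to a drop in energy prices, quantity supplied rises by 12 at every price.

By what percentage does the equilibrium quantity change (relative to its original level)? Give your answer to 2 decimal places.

+46.71

Before the shock: 184 - 4P = 4P - 32 ⇒ 216 = 8P ⇒ P = 27, q = 76.
With the change applied: demand qd = 243 - 4P, supply qs = 4P - 20.
New equilibrium: 243 - 4P = 4P - 20 ⇒ 263 = 8P ⇒ P = 32.875, q = 111.5.
%Δq = (111.5 − 76) / 76 × 100 = +46.71%.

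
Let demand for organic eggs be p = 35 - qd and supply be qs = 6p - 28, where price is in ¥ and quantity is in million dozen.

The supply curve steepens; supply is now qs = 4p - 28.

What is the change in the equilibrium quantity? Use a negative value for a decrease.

-3.6

Before the shock: 35 - p = 6p - 28 ⇒ 63 = 7p ⇒ p = 9, q = 26.
After the shift, demand is qd = 35 - p and supply is qs = 4p - 28.
Setting them equal: 35 - p = 4p - 28 → 63 = 5p, so p = 12.6 and q = 22.4.
Δq = 22.4 − 26 = -3.6.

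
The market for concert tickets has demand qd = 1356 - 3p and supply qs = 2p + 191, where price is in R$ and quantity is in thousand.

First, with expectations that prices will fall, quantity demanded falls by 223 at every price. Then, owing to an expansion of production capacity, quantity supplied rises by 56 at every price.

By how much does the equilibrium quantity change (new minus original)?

-55.6

Before the shock: 1356 - 3p = 2p + 191 ⇒ 1165 = 5p ⇒ p = 233, q = 657.
After the shift, demand is qd = 1133 - 3p and supply is qs = 2p + 247.
Equate the new curves: 1133 - 3p = 2p + 247, giving 886 = 5p, p = 177.2, q = 601.4.
Δq = 601.4 − 657 = -55.6.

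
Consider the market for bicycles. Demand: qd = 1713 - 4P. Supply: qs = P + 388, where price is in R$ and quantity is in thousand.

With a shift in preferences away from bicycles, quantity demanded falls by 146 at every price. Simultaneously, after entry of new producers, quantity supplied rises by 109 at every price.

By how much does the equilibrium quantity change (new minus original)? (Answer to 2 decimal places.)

+58.00

Solve the original market: 1713 - 4P = P + 388, hence P = 265 and q = 653.
With the change applied: demand qd = 1567 - 4P, supply qs = P + 497.
Setting them equal: 1567 - 4P = P + 497 → 1070 = 5P, so P = 214 and q = 711.
Δq = 711 − 653 = +58.00.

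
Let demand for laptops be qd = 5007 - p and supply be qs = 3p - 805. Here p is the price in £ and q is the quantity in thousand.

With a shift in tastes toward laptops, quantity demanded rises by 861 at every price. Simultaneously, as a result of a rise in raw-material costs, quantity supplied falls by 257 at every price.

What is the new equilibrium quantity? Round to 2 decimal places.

Before the shock: 5007 - p = 3p - 805 ⇒ 5812 = 4p ⇒ p = 1453, q = 3554.
The shock moves the curves to qd = 5868 - p and qs = 3p - 1062.
Setting them equal: 5868 - p = 3p - 1062 → 6930 = 4p, so p = 1732.5 and q = 4135.5.

4135.50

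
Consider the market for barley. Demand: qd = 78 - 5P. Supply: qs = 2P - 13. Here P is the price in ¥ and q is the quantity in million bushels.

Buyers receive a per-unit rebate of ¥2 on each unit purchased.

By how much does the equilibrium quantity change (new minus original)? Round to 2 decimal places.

Original equilibrium: 78 - 5P = 2P - 13 gives 91 = 7P, so P = 13 and q = 13.
Since buyers' out-of-pocket price is the market price minus the rebate, the effective demand curve becomes qd = 88 - 5P.
New equilibrium: 88 - 5P = 2P - 13 ⇒ 101 = 7P ⇒ P = 101/7 ≈ 14.4286, q = 111/7 ≈ 15.8571.
Δq = 15.8571 − 13 = +2.86.

+2.86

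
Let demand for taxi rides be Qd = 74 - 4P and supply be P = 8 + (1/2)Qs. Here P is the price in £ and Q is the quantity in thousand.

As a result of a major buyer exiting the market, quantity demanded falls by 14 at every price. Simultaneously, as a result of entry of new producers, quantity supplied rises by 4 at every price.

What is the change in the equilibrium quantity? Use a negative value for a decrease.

-2

Original equilibrium: 74 - 4P = 2P - 16 gives 90 = 6P, so P = 15 and Q = 14.
After the shift, demand is Qd = 60 - 4P and supply is Qs = 2P - 12.
Setting them equal: 60 - 4P = 2P - 12 → 72 = 6P, so P = 12 and Q = 12.
ΔQ = 12 − 14 = -2.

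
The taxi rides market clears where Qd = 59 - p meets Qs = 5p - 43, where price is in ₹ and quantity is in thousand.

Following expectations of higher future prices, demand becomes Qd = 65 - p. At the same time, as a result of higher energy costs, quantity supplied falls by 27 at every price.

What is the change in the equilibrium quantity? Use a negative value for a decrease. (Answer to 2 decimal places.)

+0.50

Original equilibrium: 59 - p = 5p - 43 gives 102 = 6p, so p = 17 and Q = 42.
The new curves are Qd = 65 - p (demand) and Qs = 5p - 70 (supply).
Clearing the new market: 65 - p = 5p - 70, so p = 22.5 and Q = 42.5.
ΔQ = 42.5 − 42 = +0.50.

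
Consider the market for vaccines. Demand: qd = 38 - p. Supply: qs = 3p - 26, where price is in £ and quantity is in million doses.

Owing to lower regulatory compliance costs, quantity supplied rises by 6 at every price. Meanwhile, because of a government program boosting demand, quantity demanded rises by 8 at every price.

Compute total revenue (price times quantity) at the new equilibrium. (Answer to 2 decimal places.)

Solve the original market: 38 - p = 3p - 26, hence p = 16 and q = 22.
After the shift, demand is qd = 46 - p and supply is qs = 3p - 20.
Equate the new curves: 46 - p = 3p - 20, giving 66 = 4p, p = 16.5, q = 29.5.
New expenditure = 16.5 × 29.5 = 486.75.

486.75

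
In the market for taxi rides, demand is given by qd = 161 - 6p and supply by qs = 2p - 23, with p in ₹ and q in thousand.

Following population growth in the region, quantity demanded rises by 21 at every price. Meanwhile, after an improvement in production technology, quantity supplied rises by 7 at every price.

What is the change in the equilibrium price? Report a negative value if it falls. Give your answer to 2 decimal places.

Solve the original market: 161 - 6p = 2p - 23, hence p = 23 and q = 23.
With the change applied: demand qd = 182 - 6p, supply qs = 2p - 16.
New equilibrium: 182 - 6p = 2p - 16 ⇒ 198 = 8p ⇒ p = 24.75, q = 33.5.
Δp = 24.75 − 23 = +1.75.

+1.75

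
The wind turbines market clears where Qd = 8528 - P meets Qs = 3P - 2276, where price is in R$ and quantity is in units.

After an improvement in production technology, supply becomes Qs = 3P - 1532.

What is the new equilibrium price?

2515

Original equilibrium: 8528 - P = 3P - 2276 gives 10804 = 4P, so P = 2701 and Q = 5827.
The new curves are Qd = 8528 - P (demand) and Qs = 3P - 1532 (supply).
Clearing the new market: 8528 - P = 3P - 1532, so P = 2515 and Q = 6013.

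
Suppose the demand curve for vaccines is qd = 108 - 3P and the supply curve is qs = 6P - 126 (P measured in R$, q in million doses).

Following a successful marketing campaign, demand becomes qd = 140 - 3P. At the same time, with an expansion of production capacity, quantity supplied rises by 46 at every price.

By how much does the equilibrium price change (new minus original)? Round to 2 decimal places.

Original equilibrium: 108 - 3P = 6P - 126 gives 234 = 9P, so P = 26 and q = 30.
The new curves are qd = 140 - 3P (demand) and qs = 6P - 80 (supply).
Equate the new curves: 140 - 3P = 6P - 80, giving 220 = 9P, P = 220/9 ≈ 24.4444, q = 200/3 ≈ 66.6667.
ΔP = 24.4444 − 26 = -1.56.

-1.56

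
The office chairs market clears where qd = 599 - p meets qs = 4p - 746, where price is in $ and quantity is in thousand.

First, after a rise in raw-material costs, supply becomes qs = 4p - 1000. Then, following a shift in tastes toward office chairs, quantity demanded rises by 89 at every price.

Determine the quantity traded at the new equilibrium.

350.4

Solve the original market: 599 - p = 4p - 746, hence p = 269 and q = 330.
With the change applied: demand qd = 688 - p, supply qs = 4p - 1000.
Clearing the new market: 688 - p = 4p - 1000, so p = 337.6 and q = 350.4.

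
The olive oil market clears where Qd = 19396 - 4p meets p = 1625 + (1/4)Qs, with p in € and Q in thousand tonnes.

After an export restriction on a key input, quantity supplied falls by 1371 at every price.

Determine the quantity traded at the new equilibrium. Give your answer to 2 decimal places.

Solve the original market: 19396 - 4p = 4p - 6500, hence p = 3237 and Q = 6448.
After the shift, demand is Qd = 19396 - 4p and supply is Qs = 4p - 7871.
Clearing the new market: 19396 - 4p = 4p - 7871, so p = 3408.375 and Q = 5762.5.

5762.50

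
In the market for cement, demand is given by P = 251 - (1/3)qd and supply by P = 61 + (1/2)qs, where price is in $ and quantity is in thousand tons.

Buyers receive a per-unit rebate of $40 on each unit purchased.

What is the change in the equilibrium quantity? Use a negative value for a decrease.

Initially, 753 - 3P = 2P - 122, so 875 = 5P and P = 175, q = 228.
Since buyers' out-of-pocket price is the market price minus the rebate, the effective demand curve becomes qd = 873 - 3P.
New equilibrium: 873 - 3P = 2P - 122 ⇒ 995 = 5P ⇒ P = 199, q = 276.
Δq = 276 − 228 = +48.

+48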